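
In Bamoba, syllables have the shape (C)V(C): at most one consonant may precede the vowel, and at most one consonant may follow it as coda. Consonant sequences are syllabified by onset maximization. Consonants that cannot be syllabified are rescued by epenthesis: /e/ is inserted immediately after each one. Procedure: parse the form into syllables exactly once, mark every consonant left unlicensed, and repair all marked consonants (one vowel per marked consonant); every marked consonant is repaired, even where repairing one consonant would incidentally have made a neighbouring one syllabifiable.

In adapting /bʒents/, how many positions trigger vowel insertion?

3

The unsyllabifiable consonants are /b/, /t/, /s/; each receives one epenthetic vowel.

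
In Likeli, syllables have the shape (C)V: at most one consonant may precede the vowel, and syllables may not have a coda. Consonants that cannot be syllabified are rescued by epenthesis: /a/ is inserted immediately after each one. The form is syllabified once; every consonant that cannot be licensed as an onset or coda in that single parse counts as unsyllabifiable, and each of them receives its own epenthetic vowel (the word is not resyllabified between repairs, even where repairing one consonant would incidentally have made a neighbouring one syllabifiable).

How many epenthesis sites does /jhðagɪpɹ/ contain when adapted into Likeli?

4

The unsyllabifiable consonants are /j/, /h/, /p/, /ɹ/; each receives one epenthetic vowel.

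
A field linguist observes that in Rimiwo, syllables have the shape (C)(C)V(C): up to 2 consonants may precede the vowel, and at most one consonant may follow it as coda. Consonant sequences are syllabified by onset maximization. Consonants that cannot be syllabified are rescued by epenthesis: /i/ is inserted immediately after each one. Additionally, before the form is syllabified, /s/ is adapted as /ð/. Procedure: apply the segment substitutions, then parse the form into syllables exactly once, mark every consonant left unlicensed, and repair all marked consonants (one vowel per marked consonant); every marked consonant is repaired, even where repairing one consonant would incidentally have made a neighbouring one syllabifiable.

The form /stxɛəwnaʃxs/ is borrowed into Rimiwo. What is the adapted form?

Substitution: /s/ → /ð/, giving /ðtxɛəwnaʃxð/.
Under (C)(C)V(C), the unsyllabifiable consonants are /ð/, /x/, /ð/ (at most one coda consonant is licensed; onsets may contain at most 2 consonants).
Each unlicensed consonant becomes the onset of a new syllable: /ð/ → /ði/, /x/ → /xi/, /ð/ → /ði/.

ðitxɛəwnaʃxiði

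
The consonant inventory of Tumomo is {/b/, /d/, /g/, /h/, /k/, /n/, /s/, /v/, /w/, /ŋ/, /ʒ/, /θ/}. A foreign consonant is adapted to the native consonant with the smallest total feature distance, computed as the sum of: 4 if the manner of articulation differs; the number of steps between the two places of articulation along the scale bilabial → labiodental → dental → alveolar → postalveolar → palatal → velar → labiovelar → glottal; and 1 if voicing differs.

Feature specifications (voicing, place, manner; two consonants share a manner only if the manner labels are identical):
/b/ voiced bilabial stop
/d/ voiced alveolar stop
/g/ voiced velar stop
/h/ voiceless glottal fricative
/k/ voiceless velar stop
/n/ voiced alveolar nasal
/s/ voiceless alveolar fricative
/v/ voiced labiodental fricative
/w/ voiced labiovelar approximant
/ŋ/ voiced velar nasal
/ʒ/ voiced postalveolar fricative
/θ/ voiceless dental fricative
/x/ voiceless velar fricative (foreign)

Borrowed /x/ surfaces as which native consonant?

/h/ is closest: same manner (fricative), place distance 2 (velar→glottal), same voicing; total 2. Next closest is /s/ at distance 3.

h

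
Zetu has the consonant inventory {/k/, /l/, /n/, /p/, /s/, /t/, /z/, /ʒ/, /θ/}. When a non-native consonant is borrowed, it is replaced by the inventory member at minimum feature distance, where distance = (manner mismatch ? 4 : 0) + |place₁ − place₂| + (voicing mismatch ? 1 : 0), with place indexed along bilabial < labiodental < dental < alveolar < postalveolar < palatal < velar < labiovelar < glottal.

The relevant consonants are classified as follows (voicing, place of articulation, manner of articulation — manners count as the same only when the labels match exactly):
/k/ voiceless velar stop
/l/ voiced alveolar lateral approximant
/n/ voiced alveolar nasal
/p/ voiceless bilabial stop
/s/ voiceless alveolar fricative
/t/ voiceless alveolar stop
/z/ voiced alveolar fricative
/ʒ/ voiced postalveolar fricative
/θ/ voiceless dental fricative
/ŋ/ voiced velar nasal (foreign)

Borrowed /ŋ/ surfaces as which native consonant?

n

/n/ is closest: same manner (nasal), place distance 3 (velar→alveolar), same voicing; total 3. Next closest is /k/ at distance 5.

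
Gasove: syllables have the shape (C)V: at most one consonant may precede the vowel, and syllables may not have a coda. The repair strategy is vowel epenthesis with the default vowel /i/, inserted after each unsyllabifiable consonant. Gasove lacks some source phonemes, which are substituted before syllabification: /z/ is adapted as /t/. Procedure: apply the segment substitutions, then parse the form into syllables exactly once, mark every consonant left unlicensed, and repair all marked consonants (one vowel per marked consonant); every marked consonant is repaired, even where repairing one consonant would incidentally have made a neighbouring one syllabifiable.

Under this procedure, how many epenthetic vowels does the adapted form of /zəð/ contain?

1

After substitution the input is /təð/.
The unsyllabifiable consonants are /ð/; each receives one epenthetic vowel.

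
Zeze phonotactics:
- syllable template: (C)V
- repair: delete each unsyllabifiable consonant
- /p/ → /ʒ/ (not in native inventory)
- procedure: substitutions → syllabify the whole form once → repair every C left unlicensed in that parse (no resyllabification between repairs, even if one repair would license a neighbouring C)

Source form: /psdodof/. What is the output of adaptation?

Substitution: /p/ → /ʒ/, giving /ʒsdodof/.
Under (C)V, the unsyllabifiable consonants are /ʒ/, /s/, /f/ (no codas are permitted; onsets are limited to one consonant).
Deletion applies to /ʒ/, /s/, /f/.

dodo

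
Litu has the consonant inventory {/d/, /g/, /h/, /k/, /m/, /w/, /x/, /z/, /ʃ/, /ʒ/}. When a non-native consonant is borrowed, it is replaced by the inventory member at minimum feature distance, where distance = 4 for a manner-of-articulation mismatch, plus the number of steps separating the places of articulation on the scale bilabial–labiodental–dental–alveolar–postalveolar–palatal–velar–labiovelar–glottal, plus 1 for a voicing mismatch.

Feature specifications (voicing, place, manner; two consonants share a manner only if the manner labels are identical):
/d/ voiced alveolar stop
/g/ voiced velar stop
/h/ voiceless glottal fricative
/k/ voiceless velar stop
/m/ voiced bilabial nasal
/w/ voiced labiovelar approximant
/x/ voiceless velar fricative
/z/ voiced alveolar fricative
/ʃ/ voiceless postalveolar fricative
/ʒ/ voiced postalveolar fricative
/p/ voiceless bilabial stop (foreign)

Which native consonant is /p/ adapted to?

/d/ is closest: same manner (stop), place distance 3 (bilabial→alveolar), voicing differs (+1); total 4. Next closest is /m/ at distance 5.

d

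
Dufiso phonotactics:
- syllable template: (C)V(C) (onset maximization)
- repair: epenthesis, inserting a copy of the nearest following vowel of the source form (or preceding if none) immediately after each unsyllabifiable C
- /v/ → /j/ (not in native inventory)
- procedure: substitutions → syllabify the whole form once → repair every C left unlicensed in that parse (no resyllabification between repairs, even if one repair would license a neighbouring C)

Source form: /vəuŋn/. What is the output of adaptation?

jəuŋnu

Substitution: /v/ → /j/, giving /jəuŋn/.
Under (C)V(C), the unsyllabifiable consonants are /n/ (at most one coda consonant is licensed; onsets are limited to one consonant).
Epenthesis after each stranded consonant: /n/ → /nu/.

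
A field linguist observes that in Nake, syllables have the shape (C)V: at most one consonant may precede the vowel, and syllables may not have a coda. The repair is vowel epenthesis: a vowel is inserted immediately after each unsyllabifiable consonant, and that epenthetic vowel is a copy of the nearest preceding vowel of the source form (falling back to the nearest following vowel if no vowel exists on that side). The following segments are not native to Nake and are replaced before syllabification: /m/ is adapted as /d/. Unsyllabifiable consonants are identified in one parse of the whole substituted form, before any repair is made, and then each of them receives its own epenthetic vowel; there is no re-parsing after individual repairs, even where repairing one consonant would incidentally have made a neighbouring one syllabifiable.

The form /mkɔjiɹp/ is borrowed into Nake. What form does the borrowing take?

Substitution: /m/ → /d/, giving /dkɔjiɹp/.
Under (C)V, the unsyllabifiable consonants are /d/, /ɹ/, /p/ (no codas are permitted; onsets are limited to one consonant).
Inserting the epenthetic vowel yields /d/ → /dɔ/, /ɹ/ → /ɹi/, /p/ → /pi/.

dɔkɔjiɹipi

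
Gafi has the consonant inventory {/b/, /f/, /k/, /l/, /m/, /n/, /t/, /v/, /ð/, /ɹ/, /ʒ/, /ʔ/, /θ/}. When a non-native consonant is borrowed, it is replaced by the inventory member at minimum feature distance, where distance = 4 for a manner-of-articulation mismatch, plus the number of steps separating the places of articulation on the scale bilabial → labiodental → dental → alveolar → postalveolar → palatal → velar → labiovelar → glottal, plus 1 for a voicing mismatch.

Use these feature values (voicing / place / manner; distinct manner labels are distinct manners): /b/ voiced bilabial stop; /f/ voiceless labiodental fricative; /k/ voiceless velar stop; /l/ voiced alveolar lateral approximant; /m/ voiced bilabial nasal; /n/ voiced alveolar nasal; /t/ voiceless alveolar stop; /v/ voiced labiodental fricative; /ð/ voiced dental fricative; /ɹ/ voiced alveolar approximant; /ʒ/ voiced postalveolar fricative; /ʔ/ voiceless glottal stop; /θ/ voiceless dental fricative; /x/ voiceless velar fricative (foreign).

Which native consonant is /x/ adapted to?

/ʒ/ is closest: same manner (fricative), place distance 2 (velar→postalveolar), voicing differs (+1); total 3. Next closest is /k/ at distance 4.

ʒ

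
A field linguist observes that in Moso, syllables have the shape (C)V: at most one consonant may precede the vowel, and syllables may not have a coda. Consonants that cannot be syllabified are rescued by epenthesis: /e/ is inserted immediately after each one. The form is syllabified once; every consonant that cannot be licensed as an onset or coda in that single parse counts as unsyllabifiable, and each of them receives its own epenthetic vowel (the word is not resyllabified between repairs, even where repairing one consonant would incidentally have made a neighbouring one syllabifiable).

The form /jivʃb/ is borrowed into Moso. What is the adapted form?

The consonants /v/, /ʃ/, /b/ cannot be parsed into a legal (C)V syllable (no codas are permitted; onsets are limited to one consonant).
Inserting the epenthetic vowel yields /v/ → /ve/, /ʃ/ → /ʃe/, /b/ → /be/.

jiveʃebe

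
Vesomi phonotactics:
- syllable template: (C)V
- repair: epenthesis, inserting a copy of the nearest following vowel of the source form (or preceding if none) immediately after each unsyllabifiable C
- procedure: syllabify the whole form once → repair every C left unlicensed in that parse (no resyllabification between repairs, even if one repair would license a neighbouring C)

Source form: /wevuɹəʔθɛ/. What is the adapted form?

Under (C)V, the unsyllabifiable consonants are /ʔ/ (no codas are permitted; onsets are limited to one consonant).
Inserting the epenthetic vowel yields /ʔ/ → /ʔɛ/.

wevuɹəʔɛθɛ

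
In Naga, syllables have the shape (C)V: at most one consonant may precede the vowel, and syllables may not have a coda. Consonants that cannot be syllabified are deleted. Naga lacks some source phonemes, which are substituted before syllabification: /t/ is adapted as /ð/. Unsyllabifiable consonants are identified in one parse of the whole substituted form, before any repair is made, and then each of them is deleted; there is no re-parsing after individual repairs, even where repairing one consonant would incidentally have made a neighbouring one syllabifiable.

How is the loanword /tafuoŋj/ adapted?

Substitution: /t/ → /ð/, giving /ðafuoŋj/.
The consonants /ŋ/, /j/ cannot be parsed into a legal (C)V syllable (no codas are permitted; onsets are limited to one consonant).
Deleting the stranded consonants removes /ŋ/, /j/.

ðafuo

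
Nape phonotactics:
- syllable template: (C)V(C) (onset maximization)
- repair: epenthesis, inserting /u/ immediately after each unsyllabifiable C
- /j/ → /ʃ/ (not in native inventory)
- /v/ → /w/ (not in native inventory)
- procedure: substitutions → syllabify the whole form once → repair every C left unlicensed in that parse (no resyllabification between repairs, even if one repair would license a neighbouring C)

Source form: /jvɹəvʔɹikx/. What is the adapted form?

ʃuwuɹəwʔuɹikxu

Substitution: /j/ → /ʃ/, /v/ → /w/, giving /ʃwɹəwʔɹikx/.
Under (C)V(C), the unsyllabifiable consonants are /ʃ/, /w/, /ʔ/, /x/ (at most one coda consonant is licensed; onsets are limited to one consonant).
Each unlicensed consonant becomes the onset of a new syllable: /ʃ/ → /ʃu/, /w/ → /wu/, /ʔ/ → /ʔu/, /x/ → /xu/.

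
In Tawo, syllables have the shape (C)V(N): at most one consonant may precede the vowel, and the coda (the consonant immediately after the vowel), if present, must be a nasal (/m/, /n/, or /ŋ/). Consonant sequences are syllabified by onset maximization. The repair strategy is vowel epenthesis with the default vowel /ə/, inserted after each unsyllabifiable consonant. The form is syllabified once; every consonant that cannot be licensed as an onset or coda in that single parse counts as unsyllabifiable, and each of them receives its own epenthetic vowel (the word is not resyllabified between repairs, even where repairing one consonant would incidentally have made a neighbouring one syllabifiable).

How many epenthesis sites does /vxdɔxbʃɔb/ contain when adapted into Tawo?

The unsyllabifiable consonants are /v/, /x/, /x/, /b/, /b/; each receives one epenthetic vowel.

5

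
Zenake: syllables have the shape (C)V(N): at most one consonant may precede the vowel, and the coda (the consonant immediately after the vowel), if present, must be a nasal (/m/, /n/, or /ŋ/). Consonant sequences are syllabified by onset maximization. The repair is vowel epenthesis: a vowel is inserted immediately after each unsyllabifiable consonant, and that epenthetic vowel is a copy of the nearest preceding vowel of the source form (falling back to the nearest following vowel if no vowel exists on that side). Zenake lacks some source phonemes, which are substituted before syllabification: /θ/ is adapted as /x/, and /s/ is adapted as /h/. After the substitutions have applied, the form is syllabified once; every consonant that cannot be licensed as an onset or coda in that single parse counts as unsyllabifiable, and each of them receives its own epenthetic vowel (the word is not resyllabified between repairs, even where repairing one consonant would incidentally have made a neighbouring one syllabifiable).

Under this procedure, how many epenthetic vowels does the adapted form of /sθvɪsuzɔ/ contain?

After substitution the input is /hxvɪhuzɔ/.
The unsyllabifiable consonants are /h/, /x/; each receives one epenthetic vowel.

2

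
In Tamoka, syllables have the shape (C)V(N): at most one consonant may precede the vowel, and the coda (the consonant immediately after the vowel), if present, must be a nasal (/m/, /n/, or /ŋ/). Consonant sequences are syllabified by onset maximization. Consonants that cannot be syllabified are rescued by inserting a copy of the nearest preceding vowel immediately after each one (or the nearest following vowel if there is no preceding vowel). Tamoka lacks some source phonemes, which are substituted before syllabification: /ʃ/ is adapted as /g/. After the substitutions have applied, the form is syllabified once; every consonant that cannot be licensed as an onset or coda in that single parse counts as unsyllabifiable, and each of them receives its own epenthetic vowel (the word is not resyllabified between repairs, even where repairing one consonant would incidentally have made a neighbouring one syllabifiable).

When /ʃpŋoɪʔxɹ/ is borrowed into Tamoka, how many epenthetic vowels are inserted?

After substitution the input is /gpŋoɪʔxɹ/.
The unsyllabifiable consonants are /g/, /p/, /ʔ/, /x/, /ɹ/; each receives one epenthetic vowel.

5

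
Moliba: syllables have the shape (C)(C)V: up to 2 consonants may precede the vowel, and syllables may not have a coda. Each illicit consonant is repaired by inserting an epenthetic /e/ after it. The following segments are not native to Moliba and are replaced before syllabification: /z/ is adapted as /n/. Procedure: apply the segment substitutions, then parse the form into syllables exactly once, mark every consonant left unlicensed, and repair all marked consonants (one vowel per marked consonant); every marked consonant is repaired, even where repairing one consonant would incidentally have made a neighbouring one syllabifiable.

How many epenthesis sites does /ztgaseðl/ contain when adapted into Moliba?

3

After substitution the input is /ntgaseðl/.
The unsyllabifiable consonants are /n/, /ð/, /l/; each receives one epenthetic vowel.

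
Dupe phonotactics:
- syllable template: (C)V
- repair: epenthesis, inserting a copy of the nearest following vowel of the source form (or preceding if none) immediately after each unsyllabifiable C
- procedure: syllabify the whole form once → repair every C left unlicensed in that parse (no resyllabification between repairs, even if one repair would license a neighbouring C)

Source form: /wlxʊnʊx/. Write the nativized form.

wʊlʊxʊnʊxʊ

The consonants /w/, /l/, /x/ cannot be parsed into a legal (C)V syllable (no codas are permitted; onsets are limited to one consonant).
Each unlicensed consonant becomes the onset of a new syllable: /w/ → /wʊ/, /l/ → /lʊ/, /x/ → /xʊ/.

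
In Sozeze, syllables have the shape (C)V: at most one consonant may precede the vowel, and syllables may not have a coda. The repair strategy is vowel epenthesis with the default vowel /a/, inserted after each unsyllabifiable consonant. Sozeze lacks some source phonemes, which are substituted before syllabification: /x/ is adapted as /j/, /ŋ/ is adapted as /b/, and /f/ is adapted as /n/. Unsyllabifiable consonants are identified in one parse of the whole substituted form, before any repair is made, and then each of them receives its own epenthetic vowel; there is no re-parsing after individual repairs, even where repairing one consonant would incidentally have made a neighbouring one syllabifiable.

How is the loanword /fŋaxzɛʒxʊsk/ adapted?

nabajazɛʒajʊsaka

Substitution: /f/ → /n/, /ŋ/ → /b/, /x/ → /j/, giving /nbajzɛʒjʊsk/.
Under (C)V, the unsyllabifiable consonants are /n/, /j/, /ʒ/, /s/, /k/ (no codas are permitted; onsets are limited to one consonant).
Inserting the epenthetic vowel yields /n/ → /na/, /j/ → /ja/, /ʒ/ → /ʒa/, /s/ → /sa/, /k/ → /ka/.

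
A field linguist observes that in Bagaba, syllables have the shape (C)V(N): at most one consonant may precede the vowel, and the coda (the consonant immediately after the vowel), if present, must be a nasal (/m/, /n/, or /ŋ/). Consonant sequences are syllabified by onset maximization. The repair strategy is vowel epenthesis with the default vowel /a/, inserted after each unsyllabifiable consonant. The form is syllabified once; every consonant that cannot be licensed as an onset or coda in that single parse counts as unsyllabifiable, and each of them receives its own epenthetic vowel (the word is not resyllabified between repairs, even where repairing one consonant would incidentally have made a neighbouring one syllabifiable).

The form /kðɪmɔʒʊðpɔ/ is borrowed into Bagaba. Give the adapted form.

Syllabifying with onset maximization leaves /k/, /ð/ stranded (only a nasal (/m/, /n/, or /ŋ/) is licensed in coda position; onsets are limited to one consonant).
Inserting the epenthetic vowel yields /k/ → /ka/, /ð/ → /ða/.

kaðɪmɔʒʊðapɔ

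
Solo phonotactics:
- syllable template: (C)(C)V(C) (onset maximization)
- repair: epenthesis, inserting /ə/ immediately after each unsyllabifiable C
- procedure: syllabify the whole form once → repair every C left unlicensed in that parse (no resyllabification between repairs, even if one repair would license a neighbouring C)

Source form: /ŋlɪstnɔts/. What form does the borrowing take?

Under (C)(C)V(C), the unsyllabifiable consonants are /s/ (at most one coda consonant is licensed; onsets may contain at most 2 consonants).
Inserting the epenthetic vowel yields /s/ → /sə/.

ŋlɪstnɔtsə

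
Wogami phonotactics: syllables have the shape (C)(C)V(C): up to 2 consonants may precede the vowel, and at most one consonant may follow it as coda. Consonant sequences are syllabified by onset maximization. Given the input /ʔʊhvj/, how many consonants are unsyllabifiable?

Under (C)(C)V(C), the unsyllabifiable consonants are /v/, /j/ (at most one coda consonant is licensed; onsets may contain at most 2 consonants).

2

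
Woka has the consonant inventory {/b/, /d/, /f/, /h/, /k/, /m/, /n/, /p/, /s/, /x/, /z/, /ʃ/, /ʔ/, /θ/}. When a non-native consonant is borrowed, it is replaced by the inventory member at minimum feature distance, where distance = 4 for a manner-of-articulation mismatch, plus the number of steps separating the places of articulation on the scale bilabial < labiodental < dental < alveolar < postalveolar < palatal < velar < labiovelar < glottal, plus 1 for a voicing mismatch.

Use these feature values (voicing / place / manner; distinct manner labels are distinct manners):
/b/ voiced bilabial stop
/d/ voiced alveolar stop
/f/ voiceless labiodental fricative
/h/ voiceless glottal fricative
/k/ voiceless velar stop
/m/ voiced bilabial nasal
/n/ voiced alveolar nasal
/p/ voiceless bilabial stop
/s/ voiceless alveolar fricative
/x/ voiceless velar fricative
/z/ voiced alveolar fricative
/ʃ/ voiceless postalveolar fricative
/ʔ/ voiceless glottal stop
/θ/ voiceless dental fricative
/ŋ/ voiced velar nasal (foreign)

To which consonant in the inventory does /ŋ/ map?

n

/n/ is closest: same manner (nasal), place distance 3 (velar→alveolar), same voicing; total 3. Next closest is /k/ at distance 5.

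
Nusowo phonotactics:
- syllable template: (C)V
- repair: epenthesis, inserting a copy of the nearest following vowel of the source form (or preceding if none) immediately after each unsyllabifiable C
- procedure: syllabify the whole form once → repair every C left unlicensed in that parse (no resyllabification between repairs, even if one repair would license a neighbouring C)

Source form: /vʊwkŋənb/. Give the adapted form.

Under (C)V, the unsyllabifiable consonants are /w/, /k/, /n/, /b/ (no codas are permitted; onsets are limited to one consonant).
Inserting the epenthetic vowel yields /w/ → /wə/, /k/ → /kə/, /n/ → /nə/, /b/ → /bə/.

vʊwəkəŋənəbə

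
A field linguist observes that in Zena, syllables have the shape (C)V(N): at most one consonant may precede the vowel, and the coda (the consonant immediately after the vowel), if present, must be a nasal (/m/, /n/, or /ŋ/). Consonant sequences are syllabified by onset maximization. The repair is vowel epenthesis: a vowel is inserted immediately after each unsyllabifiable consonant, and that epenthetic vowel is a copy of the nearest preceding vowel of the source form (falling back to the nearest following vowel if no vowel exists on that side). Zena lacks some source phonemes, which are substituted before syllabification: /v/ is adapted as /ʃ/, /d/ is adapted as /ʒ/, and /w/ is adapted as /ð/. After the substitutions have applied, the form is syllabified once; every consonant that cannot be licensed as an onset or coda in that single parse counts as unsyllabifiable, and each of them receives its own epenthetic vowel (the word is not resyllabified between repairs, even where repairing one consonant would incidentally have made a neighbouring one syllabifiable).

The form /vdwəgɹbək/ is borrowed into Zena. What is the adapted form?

Substitution: /v/ → /ʃ/, /d/ → /ʒ/, /w/ → /ð/, giving /ʃʒðəgɹbək/.
Under (C)V(N), the unsyllabifiable consonants are /ʃ/, /ʒ/, /g/, /ɹ/, /k/ (only a nasal (/m/, /n/, or /ŋ/) is licensed in coda position; onsets are limited to one consonant).
Epenthesis after each stranded consonant: /ʃ/ → /ʃə/, /ʒ/ → /ʒə/, /g/ → /gə/, /ɹ/ → /ɹə/, /k/ → /kə/.

ʃəʒəðəgəɹəbəkə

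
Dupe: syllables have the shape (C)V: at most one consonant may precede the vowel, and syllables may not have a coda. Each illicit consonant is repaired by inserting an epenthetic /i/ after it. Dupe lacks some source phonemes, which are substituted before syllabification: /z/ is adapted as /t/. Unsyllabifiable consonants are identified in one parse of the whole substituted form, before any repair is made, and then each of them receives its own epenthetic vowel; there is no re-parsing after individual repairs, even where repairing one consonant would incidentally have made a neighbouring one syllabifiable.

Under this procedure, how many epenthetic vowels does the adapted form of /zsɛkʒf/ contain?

4

After substitution the input is /tsɛkʒf/.
The unsyllabifiable consonants are /t/, /k/, /ʒ/, /f/; each receives one epenthetic vowel.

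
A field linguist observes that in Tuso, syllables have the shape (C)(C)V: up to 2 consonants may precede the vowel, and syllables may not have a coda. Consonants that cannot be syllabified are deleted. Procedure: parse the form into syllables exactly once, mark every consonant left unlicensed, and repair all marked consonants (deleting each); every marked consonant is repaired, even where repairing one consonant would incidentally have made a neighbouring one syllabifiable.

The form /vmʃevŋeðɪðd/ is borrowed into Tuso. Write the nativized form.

The consonants /v/, /ð/, /d/ cannot be parsed into a legal (C)(C)V syllable (no codas are permitted; onsets may contain at most 2 consonants).
Each unlicensed consonant is deleted: /v/, /ð/, /d/.

mʃevŋeðɪ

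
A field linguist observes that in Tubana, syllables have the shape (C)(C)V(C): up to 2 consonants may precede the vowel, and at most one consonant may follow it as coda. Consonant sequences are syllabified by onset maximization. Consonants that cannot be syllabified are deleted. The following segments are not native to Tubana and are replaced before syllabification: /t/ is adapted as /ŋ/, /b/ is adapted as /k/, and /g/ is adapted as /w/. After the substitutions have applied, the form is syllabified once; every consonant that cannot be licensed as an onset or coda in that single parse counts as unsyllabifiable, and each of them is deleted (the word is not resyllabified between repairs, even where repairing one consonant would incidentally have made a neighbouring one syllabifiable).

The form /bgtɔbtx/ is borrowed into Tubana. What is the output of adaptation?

Substitution: /b/ → /k/, /g/ → /w/, /t/ → /ŋ/, giving /kwŋɔkŋx/.
Syllabifying with onset maximization leaves /k/, /ŋ/, /x/ stranded (at most one coda consonant is licensed; onsets may contain at most 2 consonants).
Deletion applies to /k/, /ŋ/, /x/.

wŋɔk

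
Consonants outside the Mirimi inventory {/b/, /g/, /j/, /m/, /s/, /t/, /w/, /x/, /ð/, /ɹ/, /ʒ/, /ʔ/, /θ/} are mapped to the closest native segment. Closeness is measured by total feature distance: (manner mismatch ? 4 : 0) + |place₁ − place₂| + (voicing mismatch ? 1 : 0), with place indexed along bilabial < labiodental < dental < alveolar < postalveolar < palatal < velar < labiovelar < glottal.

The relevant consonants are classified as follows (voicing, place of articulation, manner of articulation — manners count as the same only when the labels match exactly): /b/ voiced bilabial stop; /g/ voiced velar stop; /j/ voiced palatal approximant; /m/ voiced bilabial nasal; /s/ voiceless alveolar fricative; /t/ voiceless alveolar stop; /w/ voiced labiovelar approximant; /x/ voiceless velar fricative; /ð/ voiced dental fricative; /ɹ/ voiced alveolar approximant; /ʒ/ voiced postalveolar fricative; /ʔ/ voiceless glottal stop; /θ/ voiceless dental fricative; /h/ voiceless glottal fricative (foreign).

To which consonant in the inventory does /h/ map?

x

/x/ is closest: same manner (fricative), place distance 2 (glottal→velar), same voicing; total 2. Next closest is /ʔ/ at distance 4.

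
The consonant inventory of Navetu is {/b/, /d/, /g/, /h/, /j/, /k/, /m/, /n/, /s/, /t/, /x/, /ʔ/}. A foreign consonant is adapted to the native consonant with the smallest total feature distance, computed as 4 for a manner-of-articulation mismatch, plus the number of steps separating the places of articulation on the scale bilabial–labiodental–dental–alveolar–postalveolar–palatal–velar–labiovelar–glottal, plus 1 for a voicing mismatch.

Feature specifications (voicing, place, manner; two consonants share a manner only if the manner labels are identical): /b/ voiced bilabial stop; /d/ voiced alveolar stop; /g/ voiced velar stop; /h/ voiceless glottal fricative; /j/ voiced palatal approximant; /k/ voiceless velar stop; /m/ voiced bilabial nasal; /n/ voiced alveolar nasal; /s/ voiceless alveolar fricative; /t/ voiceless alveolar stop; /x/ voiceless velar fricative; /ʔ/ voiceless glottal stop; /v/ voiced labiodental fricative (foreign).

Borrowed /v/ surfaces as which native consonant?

s

/s/ is closest: same manner (fricative), place distance 2 (labiodental→alveolar), voicing differs (+1); total 3. Next closest is /b/ at distance 5.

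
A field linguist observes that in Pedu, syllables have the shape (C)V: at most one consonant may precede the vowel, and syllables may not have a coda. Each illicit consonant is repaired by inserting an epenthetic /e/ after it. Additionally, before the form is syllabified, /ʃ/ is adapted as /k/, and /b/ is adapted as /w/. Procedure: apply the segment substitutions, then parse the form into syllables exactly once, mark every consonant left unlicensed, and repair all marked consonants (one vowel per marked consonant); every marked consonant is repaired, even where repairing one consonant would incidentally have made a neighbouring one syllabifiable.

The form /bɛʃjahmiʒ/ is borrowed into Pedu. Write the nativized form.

Substitution: /b/ → /w/, /ʃ/ → /k/, giving /wɛkjahmiʒ/.
Syllabifying with onset maximization leaves /k/, /h/, /ʒ/ stranded (no codas are permitted; onsets are limited to one consonant).
Epenthesis after each stranded consonant: /k/ → /ke/, /h/ → /he/, /ʒ/ → /ʒe/.

wɛkejahemiʒe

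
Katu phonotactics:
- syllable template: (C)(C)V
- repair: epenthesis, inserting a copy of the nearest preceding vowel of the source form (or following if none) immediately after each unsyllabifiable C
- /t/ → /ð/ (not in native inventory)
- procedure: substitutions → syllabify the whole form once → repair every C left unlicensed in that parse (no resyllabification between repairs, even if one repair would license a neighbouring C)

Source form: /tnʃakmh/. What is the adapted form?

Substitution: /t/ → /ð/, giving /ðnʃakmh/.
Under (C)(C)V, the unsyllabifiable consonants are /ð/, /k/, /m/, /h/ (no codas are permitted; onsets may contain at most 2 consonants).
Inserting the epenthetic vowel yields /ð/ → /ða/, /k/ → /ka/, /m/ → /ma/, /h/ → /ha/.

ðanʃakamaha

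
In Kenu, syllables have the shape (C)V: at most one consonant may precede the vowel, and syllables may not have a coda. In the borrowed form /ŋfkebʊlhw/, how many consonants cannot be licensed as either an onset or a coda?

The consonants /ŋ/, /f/, /l/, /h/, /w/ cannot be parsed into a legal (C)V syllable (no codas are permitted; onsets are limited to one consonant).

5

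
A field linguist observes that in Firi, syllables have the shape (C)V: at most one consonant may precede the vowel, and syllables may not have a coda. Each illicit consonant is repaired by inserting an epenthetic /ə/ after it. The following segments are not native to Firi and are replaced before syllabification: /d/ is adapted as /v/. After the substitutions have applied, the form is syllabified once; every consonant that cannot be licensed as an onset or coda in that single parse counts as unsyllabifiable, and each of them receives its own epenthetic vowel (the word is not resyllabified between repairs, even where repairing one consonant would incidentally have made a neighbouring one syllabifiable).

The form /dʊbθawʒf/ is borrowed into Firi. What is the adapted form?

Substitution: /d/ → /v/, giving /vʊbθawʒf/.
Syllabifying with onset maximization leaves /b/, /w/, /ʒ/, /f/ stranded (no codas are permitted; onsets are limited to one consonant).
Inserting the epenthetic vowel yields /b/ → /bə/, /w/ → /wə/, /ʒ/ → /ʒə/, /f/ → /fə/.

vʊbəθawəʒəfə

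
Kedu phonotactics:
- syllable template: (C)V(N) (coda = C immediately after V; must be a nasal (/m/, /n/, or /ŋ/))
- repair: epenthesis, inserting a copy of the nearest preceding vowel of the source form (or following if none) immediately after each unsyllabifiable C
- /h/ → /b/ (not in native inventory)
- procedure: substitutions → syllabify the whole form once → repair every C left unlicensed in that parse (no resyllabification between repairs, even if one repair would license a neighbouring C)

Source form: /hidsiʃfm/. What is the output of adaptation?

Substitution: /h/ → /b/, giving /bidsiʃfm/.
The consonants /d/, /ʃ/, /f/, /m/ cannot be parsed into a legal (C)V(N) syllable (only a nasal (/m/, /n/, or /ŋ/) is licensed in coda position; onsets are limited to one consonant).
Inserting the epenthetic vowel yields /d/ → /di/, /ʃ/ → /ʃi/, /f/ → /fi/, /m/ → /mi/.

bidisiʃifimi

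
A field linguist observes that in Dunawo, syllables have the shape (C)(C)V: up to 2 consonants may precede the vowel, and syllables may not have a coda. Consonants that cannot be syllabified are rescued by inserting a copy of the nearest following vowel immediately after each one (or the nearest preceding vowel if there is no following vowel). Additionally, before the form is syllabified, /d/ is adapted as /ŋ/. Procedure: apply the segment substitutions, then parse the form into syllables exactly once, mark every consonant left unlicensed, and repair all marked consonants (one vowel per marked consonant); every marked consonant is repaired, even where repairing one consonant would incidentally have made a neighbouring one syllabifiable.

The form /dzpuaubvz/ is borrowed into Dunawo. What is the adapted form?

ŋuzpuaubuvuzu

Substitution: /d/ → /ŋ/, giving /ŋzpuaubvz/.
Syllabifying with onset maximization leaves /ŋ/, /b/, /v/, /z/ stranded (no codas are permitted; onsets may contain at most 2 consonants).
Each unlicensed consonant becomes the onset of a new syllable: /ŋ/ → /ŋu/, /b/ → /bu/, /v/ → /vu/, /z/ → /zu/.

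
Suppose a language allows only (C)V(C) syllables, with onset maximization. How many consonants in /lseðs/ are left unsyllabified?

2

The consonants /l/, /s/ cannot be parsed into a legal (C)V(C) syllable (at most one coda consonant is licensed; onsets are limited to one consonant).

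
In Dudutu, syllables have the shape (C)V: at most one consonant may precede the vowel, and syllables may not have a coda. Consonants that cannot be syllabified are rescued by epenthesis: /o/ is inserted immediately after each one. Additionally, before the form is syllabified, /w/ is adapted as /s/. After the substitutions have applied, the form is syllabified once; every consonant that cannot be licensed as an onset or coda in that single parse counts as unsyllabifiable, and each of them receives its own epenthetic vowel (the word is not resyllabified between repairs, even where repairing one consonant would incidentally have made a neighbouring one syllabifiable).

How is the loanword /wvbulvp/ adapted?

Substitution: /w/ → /s/, giving /svbulvp/.
Syllabifying with onset maximization leaves /s/, /v/, /l/, /v/, /p/ stranded (no codas are permitted; onsets are limited to one consonant).
Epenthesis after each stranded consonant: /s/ → /so/, /v/ → /vo/, /l/ → /lo/, /v/ → /vo/, /p/ → /po/.

sovobulovopo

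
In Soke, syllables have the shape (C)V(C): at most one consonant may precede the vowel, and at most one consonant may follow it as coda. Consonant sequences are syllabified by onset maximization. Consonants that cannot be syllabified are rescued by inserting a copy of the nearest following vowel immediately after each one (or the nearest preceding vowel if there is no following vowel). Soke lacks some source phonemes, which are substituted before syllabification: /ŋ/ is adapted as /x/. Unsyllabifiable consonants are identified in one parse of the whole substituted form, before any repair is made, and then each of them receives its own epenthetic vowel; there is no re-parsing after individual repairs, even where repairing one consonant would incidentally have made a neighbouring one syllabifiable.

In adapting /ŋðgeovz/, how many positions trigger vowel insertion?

After substitution the input is /xðgeovz/.
The unsyllabifiable consonants are /x/, /ð/, /z/; each receives one epenthetic vowel.

3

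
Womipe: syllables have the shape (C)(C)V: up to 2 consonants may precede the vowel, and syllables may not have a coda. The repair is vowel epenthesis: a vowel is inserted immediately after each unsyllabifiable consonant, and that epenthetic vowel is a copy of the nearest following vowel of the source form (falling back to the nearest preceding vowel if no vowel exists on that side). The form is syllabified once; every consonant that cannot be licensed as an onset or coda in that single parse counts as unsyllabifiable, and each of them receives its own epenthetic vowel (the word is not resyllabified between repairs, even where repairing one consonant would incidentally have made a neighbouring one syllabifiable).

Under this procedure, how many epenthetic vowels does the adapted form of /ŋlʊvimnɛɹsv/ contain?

3

The unsyllabifiable consonants are /ɹ/, /s/, /v/; each receives one epenthetic vowel.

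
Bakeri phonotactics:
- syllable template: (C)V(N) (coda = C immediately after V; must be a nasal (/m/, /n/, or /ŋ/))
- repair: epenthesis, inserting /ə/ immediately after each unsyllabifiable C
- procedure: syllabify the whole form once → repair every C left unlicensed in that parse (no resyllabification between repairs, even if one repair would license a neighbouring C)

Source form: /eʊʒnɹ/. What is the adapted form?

eʊʒənəɹə

Under (C)V(N), the unsyllabifiable consonants are /ʒ/, /n/, /ɹ/ (only a nasal (/m/, /n/, or /ŋ/) is licensed in coda position; onsets are limited to one consonant).
Epenthesis after each stranded consonant: /ʒ/ → /ʒə/, /n/ → /nə/, /ɹ/ → /ɹə/.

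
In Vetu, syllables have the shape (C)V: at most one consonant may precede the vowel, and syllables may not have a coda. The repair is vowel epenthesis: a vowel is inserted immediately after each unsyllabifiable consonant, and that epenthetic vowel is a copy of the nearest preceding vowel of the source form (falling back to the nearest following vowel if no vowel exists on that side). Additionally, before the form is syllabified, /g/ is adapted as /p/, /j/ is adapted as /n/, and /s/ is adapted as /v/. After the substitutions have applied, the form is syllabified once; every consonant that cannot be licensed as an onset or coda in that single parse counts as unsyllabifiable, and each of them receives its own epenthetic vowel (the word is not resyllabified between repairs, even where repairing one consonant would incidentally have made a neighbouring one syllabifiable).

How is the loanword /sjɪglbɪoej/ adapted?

Substitution: /s/ → /v/, /j/ → /n/, /g/ → /p/, giving /vnɪplbɪoen/.
The consonants /v/, /p/, /l/, /n/ cannot be parsed into a legal (C)V syllable (no codas are permitted; onsets are limited to one consonant).
Each unlicensed consonant becomes the onset of a new syllable: /v/ → /vɪ/, /p/ → /pɪ/, /l/ → /lɪ/, /n/ → /ne/.

vɪnɪpɪlɪbɪoene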